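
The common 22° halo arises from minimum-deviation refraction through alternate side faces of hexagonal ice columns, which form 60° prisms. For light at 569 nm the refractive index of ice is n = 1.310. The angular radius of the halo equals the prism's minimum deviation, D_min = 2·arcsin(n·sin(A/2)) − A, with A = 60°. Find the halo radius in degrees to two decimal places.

21.84°

n·sin(A/2) = 1.310 × sin 30° = 1.310 × 0.5000 = 0.6550.
D_min = 2·arcsin(0.6550) − 60° = 2 × 40.920° − 60° = 21.839°.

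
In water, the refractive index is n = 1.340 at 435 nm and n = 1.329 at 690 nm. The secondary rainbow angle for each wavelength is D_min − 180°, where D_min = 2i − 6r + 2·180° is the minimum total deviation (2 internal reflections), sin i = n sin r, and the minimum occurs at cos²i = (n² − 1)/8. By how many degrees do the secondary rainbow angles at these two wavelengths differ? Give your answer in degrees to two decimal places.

2.87°

At 435 nm (n = 1.340): cos²i = 0.09945 → i = 71.618°, r = 45.088°, D_min = 232.709°, rainbow angle = 52.709°.
At 690 nm (n = 1.329): cos²i = 0.09578 → i = 71.972°, r = 45.685°, D_min = 229.837°, rainbow angle = 49.837°.
Angular width = |52.709° − 49.837°| = 2.872°.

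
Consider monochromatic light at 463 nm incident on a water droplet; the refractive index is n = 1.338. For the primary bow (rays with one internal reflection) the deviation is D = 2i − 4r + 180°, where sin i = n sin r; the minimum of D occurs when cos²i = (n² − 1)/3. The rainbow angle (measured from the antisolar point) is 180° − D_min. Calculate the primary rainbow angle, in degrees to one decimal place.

cos²i = (1.79024 − 1)/3 = 0.26341; i = arccos(0.51324) = 59.120°.
sin r = sin 59.120°/1.338 = 0.64144; r = 39.899°.
D_min = 2·59.120° − 4·39.899° + 180° = 138.643°.
Rainbow angle = 180° − D_min = 41.357°.

41.4°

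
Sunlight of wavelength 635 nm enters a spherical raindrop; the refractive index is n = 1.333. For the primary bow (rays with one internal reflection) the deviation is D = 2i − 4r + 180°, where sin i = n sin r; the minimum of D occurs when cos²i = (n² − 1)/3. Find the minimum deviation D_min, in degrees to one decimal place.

cos²i = (1.77689 − 1)/3 = 0.25896; i = arccos(0.50888) = 59.410°.
sin r = sin 59.410°/1.333 = 0.64579; r = 40.225°.
D_min = 2·59.410° − 4·40.225° + 180° = 137.922°.

137.9°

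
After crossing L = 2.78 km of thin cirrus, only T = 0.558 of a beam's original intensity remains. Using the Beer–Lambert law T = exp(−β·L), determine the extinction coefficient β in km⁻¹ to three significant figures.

Beer–Lambert: T = exp(−βL) ⇒ β = −ln(T)/L = −ln(0.558)/2.78 = 0.5834/2.78 = 0.2099 km⁻¹.

0.210 km⁻¹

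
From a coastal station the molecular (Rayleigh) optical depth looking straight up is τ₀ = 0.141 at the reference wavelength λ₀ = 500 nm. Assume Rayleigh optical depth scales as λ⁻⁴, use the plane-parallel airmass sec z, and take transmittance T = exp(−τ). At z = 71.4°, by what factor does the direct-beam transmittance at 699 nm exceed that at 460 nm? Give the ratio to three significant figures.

1.65

Airmass: sec 71.4° = 3.1352.
τ(699 nm) = 0.141 × (500/699)⁴ × 3.1352 = 0.141 × 0.2618 × 3.1352 = 0.1157.
τ(460 nm) = 0.141 × (500/460)⁴ × 3.1352 = 0.141 × 1.3959 × 3.1352 = 0.6171.
T(699)/T(460) = exp(τ_B − τ_A) = exp(0.5013) = 1.6509.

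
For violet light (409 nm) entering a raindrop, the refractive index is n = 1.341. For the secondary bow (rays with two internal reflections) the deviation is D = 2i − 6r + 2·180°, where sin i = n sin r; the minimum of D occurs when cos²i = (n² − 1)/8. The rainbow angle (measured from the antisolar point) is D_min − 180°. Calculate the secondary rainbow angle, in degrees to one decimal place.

cos²i = (1.79828 − 1)/8 = 0.09979; i = arccos(0.31589) = 71.586°.
sin r = sin 71.586°/1.341 = 0.70753; r = 45.034°.
D_min = 2·71.586° − 6·45.034° + 360° = 232.966°.
Rainbow angle = D_min − 180° = 52.966°.

53.0°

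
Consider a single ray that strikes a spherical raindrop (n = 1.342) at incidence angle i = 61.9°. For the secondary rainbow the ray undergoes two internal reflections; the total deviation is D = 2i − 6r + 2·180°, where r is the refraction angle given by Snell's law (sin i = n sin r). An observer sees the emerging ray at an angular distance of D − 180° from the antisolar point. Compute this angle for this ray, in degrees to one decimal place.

sin r = sin 61.9° / 1.342 = 0.8821/1.342 = 0.6573; r = 41.10°.
D = 2·61.9° − 6·41.10° + 2·180° = 123.80° − 246.58° + 360° = 237.22°.
Angle from antisolar point = D − 180° = 57.22°.

57.2°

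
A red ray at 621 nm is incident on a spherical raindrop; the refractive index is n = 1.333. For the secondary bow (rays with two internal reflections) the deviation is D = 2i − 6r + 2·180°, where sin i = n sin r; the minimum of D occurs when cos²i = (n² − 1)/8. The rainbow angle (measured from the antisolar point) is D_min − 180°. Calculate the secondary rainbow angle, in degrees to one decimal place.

50.9°

cos²i = (1.77689 − 1)/8 = 0.09711; i = arccos(0.31163) = 71.843°.
sin r = sin 71.843°/1.333 = 0.71283; r = 45.466°.
D_min = 2·71.843° − 6·45.466° + 360° = 230.891°.
Rainbow angle = D_min − 180° = 50.891°.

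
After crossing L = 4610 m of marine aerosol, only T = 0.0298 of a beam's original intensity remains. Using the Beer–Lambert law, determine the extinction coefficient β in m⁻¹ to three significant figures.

Beer–Lambert: T = exp(−βL) ⇒ β = −ln(T)/L = −ln(0.0298)/4610 = 3.5132/4610 = 0.0007621 m⁻¹.

0.000762 m⁻¹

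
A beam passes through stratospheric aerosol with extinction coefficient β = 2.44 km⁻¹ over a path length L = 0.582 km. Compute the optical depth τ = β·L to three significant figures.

τ = β·L = 2.44 × 0.582 = 1.4201.

1.42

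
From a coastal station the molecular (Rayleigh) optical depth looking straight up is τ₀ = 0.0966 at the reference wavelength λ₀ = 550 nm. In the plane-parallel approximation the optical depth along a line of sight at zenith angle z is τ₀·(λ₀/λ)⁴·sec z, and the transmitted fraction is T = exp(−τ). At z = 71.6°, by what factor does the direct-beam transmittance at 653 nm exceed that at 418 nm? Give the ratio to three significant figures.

2.15

Airmass: sec 71.6° = 3.1681.
τ(653 nm) = 0.0966 × (550/653)⁴ × 3.1681 = 0.0966 × 0.5033 × 3.1681 = 0.1540.
τ(418 nm) = 0.0966 × (550/418)⁴ × 3.1681 = 0.0966 × 2.9974 × 3.1681 = 0.9173.
T(653)/T(418) = exp(τ_B − τ_A) = exp(0.7633) = 2.1453.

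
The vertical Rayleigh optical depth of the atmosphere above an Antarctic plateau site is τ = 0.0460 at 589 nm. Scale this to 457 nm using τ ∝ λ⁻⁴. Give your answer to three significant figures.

0.127

τ(457 nm) = τ(589 nm) × (589/457)⁴ = 0.0460 × (1.2888)⁴ = 0.0460 × 2.7593 = 0.1269.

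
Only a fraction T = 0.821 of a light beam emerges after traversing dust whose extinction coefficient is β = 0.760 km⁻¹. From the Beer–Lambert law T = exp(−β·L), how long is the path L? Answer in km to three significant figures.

0.260 km

Beer–Lambert: T = exp(−βL) ⇒ L = −ln(T)/β = −ln(0.821)/0.760 = 0.1972/0.760 = 0.2595 km.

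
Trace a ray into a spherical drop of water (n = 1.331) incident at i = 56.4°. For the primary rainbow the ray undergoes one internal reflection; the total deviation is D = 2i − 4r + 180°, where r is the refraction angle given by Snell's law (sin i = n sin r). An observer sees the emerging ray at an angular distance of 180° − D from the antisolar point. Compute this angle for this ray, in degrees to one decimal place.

42.2°

sin r = sin 56.4° / 1.331 = 0.8329/1.331 = 0.6258; r = 38.74°.
D = 2·56.4° − 4·38.74° + 180° = 112.80° − 154.96° + 180° = 137.84°.
Angle from antisolar point = 180° − D = 42.16°.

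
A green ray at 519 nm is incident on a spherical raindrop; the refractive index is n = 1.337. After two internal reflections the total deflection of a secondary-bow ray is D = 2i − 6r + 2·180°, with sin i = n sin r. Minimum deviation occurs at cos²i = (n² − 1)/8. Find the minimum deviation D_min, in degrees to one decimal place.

cos²i = (1.78757 − 1)/8 = 0.09845; i = arccos(0.31376) = 71.714°.
sin r = sin 71.714°/1.337 = 0.71017; r = 45.249°.
D_min = 2·71.714° − 6·45.249° + 360° = 231.934°.

231.9°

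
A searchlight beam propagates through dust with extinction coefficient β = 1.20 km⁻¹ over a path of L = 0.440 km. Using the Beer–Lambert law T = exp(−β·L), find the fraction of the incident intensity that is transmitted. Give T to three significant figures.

τ = β·L = 1.20 × 0.440 = 0.5280.
T = exp(−0.5280) = 0.5898.

0.590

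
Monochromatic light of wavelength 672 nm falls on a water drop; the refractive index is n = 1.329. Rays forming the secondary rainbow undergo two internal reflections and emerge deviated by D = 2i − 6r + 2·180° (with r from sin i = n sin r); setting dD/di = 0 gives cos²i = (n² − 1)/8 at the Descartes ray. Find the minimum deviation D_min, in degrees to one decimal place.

229.8°

cos²i = (1.76624 − 1)/8 = 0.09578; i = arccos(0.30948) = 71.972°.
sin r = sin 71.972°/1.329 = 0.71550; r = 45.685°.
D_min = 2·71.972° − 6·45.685° + 360° = 229.837°.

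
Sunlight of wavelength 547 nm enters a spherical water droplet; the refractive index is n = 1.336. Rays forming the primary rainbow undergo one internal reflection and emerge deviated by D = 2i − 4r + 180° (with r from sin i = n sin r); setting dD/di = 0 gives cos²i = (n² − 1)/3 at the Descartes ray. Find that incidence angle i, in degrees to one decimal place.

59.2°

cos²i = (1.336² − 1)/3 = (1.78490 − 1)/3 = 0.26163.
cos i = 0.51150, so i = 59.236°.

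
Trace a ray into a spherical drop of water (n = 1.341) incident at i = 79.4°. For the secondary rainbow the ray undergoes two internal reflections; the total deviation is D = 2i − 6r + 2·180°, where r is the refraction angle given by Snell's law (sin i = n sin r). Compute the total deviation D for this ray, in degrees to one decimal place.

236.0°

sin r = sin 79.4° / 1.341 = 0.9829/1.341 = 0.7330; r = 47.14°.
D = 2·79.4° − 6·47.14° + 2·180° = 158.80° − 282.82° + 360° = 235.98°.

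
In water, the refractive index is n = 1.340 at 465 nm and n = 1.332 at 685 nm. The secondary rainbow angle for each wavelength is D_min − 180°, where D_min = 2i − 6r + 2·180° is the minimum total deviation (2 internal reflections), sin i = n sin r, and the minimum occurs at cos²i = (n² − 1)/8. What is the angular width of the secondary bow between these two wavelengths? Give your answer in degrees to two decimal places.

At 465 nm (n = 1.340): cos²i = 0.09945 → i = 71.618°, r = 45.088°, D_min = 232.709°, rainbow angle = 52.709°.
At 685 nm (n = 1.332): cos²i = 0.09678 → i = 71.875°, r = 45.520°, D_min = 230.628°, rainbow angle = 50.628°.
Angular width = |52.709° − 50.628°| = 2.080°.

2.08°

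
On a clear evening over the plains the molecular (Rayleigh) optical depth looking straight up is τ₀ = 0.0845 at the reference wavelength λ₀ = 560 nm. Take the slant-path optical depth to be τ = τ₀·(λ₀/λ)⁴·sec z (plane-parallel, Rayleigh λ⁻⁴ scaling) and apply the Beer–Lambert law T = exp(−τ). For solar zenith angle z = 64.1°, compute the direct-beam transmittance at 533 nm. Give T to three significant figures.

0.790

sec 64.1° = 2.2894.
τ = 0.0845 × (560/533)⁴ × 2.2894 = 0.0845 × 1.2185 × 2.2894 = 0.2357.
T = exp(−0.2357) = 0.7900.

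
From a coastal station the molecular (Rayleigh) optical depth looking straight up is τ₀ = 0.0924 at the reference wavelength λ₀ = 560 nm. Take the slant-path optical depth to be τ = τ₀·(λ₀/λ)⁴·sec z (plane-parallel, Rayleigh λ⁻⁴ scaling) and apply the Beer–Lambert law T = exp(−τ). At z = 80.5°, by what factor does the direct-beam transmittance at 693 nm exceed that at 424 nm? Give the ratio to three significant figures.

4.33

Airmass: sec 80.5° = 6.0589.
τ(693 nm) = 0.0924 × (560/693)⁴ × 6.0589 = 0.0924 × 0.4264 × 6.0589 = 0.2387.
τ(424 nm) = 0.0924 × (560/424)⁴ × 6.0589 = 0.0924 × 3.0429 × 6.0589 = 1.7035.
T(693)/T(424) = exp(τ_B − τ_A) = exp(1.4648) = 4.3268.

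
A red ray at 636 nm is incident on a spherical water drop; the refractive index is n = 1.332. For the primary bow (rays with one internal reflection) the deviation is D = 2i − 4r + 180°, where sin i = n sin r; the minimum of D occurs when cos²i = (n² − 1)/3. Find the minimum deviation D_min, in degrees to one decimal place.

cos²i = (1.77422 − 1)/3 = 0.25807; i = arccos(0.50801) = 59.469°.
sin r = sin 59.469°/1.332 = 0.64666; r = 40.290°.
D_min = 2·59.469° − 4·40.290° + 180° = 137.776°.

137.8°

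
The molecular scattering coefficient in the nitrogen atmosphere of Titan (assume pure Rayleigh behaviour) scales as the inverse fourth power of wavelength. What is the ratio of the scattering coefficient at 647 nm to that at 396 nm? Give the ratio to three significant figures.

Rayleigh scattering ∝ λ⁻⁴, so the ratio of coefficients is the inverse fourth power of the wavelength ratio.
σ(647)/σ(396) = (396/647)⁴ = (0.6121)⁴ = 0.1403.

0.140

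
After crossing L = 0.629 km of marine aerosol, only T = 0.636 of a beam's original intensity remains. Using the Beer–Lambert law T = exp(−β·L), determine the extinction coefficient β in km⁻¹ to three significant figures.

0.719 km⁻¹

Beer–Lambert: T = exp(−βL) ⇒ β = −ln(T)/L = −ln(0.636)/0.629 = 0.4526/0.629 = 0.7195 km⁻¹.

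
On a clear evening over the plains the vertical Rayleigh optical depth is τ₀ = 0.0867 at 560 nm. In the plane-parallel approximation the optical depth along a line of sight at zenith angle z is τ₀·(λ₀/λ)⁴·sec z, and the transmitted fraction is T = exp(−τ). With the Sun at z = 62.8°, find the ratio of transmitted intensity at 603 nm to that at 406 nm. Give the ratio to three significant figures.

Airmass: sec 62.8° = 2.1877.
τ(603 nm) = 0.0867 × (560/603)⁴ × 2.1877 = 0.0867 × 0.7438 × 2.1877 = 0.1411.
τ(406 nm) = 0.0867 × (560/406)⁴ × 2.1877 = 0.0867 × 3.6195 × 2.1877 = 0.6865.
T(603)/T(406) = exp(τ_B − τ_A) = exp(0.5454) = 1.7254.

1.73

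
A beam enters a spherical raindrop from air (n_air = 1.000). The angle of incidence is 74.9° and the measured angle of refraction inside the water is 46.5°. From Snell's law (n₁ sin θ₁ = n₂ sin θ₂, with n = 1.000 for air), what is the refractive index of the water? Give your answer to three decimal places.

1.331

n = sin θ_i / sin θ_r = sin 74.9° / sin 46.5° = 0.9655 / 0.7254 = 1.3310.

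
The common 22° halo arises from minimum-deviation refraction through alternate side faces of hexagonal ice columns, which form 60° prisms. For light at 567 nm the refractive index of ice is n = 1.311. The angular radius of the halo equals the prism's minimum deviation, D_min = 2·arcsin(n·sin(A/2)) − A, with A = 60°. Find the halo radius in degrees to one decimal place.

n·sin(A/2) = 1.311 × sin 30° = 1.311 × 0.5000 = 0.6555.
D_min = 2·arcsin(0.6555) − 60° = 2 × 40.958° − 60° = 21.915°.

21.9°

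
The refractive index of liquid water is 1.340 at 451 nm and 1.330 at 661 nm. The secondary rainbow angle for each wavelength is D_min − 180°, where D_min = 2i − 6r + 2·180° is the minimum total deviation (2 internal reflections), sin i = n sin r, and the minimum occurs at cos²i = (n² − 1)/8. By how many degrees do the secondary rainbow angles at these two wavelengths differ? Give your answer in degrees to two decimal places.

At 451 nm (n = 1.340): cos²i = 0.09945 → i = 71.618°, r = 45.088°, D_min = 232.709°, rainbow angle = 52.709°.
At 661 nm (n = 1.330): cos²i = 0.09611 → i = 71.940°, r = 45.630°, D_min = 230.101°, rainbow angle = 50.101°.
Angular width = |52.709° − 50.101°| = 2.608°.

2.61°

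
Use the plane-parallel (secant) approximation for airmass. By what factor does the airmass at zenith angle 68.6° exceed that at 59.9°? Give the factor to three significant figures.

X(68.6°)/X(59.9°) = sec 68.6° / sec 59.9° = cos 59.9° / cos 68.6° = 0.5015/0.3649 = 1.3745.

1.37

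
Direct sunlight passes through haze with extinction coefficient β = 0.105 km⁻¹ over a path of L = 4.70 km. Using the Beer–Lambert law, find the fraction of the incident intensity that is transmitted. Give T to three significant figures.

0.610

τ = β·L = 0.105 × 4.70 = 0.4935.
T = exp(−0.4935) = 0.6105.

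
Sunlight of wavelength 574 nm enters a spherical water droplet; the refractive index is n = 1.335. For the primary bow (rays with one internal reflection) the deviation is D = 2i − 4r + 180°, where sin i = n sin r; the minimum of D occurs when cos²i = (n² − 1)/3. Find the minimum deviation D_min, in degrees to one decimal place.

138.2°

cos²i = (1.78222 − 1)/3 = 0.26074; i = arccos(0.51063) = 59.294°.
sin r = sin 59.294°/1.335 = 0.64405; r = 40.094°.
D_min = 2·59.294° − 4·40.094° + 180° = 138.212°.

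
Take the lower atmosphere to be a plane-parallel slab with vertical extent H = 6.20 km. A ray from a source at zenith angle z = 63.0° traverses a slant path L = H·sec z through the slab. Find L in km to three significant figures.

13.7 km

sec z = 1/cos 63.0° = 2.2027.
L = 6.20 × 2.2027 = 13.657 km.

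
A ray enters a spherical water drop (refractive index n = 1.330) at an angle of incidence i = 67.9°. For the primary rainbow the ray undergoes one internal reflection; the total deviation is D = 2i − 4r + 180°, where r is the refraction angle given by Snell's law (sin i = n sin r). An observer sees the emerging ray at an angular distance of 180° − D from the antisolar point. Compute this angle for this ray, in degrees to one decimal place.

40.8°

sin r = sin 67.9° / 1.330 = 0.9265/1.330 = 0.6966; r = 44.16°.
D = 2·67.9° − 4·44.16° + 180° = 135.80° − 176.63° + 180° = 139.17°.
Angle from antisolar point = 180° − D = 40.83°.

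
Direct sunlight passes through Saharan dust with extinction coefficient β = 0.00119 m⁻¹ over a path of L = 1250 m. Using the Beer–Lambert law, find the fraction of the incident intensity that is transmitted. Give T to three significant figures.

τ = β·L = 0.00119 × 1250 = 1.4875.
T = exp(−1.4875) = 0.2259.

0.226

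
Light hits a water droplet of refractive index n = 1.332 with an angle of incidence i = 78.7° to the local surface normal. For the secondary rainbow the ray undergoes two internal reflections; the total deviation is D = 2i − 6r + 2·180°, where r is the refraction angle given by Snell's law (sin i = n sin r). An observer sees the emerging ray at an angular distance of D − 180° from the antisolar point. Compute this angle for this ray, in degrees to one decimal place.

sin r = sin 78.7° / 1.332 = 0.9806/1.332 = 0.7362; r = 47.41°.
D = 2·78.7° − 6·47.41° + 2·180° = 157.40° − 284.45° + 360° = 232.95°.
Angle from antisolar point = D − 180° = 52.95°.

52.9°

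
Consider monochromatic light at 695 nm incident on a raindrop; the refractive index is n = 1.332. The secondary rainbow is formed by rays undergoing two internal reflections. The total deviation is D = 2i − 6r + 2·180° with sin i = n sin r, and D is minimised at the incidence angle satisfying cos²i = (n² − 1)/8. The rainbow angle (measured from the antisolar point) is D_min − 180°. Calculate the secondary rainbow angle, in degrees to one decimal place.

cos²i = (1.77422 − 1)/8 = 0.09678; i = arccos(0.31109) = 71.875°.
sin r = sin 71.875°/1.332 = 0.71350; r = 45.520°.
D_min = 2·71.875° − 6·45.520° + 360° = 230.628°.
Rainbow angle = D_min − 180° = 50.628°.

50.6°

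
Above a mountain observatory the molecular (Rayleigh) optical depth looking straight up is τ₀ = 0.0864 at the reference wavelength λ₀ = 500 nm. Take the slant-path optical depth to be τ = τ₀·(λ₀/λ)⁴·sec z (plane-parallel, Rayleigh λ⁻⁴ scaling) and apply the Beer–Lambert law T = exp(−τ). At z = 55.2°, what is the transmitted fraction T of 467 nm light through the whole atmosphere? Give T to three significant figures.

0.820

sec 55.2° = 1.7522.
τ = 0.0864 × (500/467)⁴ × 1.7522 = 0.0864 × 1.3141 × 1.7522 = 0.1989.
T = exp(−0.1989) = 0.8196.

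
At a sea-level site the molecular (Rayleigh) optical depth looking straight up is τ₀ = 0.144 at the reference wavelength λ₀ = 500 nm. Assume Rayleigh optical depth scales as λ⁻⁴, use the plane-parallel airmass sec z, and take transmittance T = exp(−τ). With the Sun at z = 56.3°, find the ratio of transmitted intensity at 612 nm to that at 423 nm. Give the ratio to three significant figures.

Airmass: sec 56.3° = 1.8023.
τ(612 nm) = 0.144 × (500/612)⁴ × 1.8023 = 0.144 × 0.4455 × 1.8023 = 0.1156.
τ(423 nm) = 0.144 × (500/423)⁴ × 1.8023 = 0.144 × 1.9522 × 1.8023 = 0.5067.
T(612)/T(423) = exp(τ_B − τ_A) = exp(0.3910) = 1.4785.

1.48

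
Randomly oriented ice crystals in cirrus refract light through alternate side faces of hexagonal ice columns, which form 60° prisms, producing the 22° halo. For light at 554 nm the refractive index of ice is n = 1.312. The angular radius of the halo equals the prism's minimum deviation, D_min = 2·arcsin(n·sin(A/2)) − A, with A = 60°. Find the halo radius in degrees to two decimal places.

21.99°

n·sin(A/2) = 1.312 × sin 30° = 1.312 × 0.5000 = 0.6560.
D_min = 2·arcsin(0.6560) − 60° = 2 × 40.996° − 60° = 21.991°.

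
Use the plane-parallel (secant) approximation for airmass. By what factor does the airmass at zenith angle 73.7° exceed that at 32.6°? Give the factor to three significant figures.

X(73.7°)/X(32.6°) = sec 73.7° / sec 32.6° = cos 32.6° / cos 73.7° = 0.8425/0.2807 = 3.0016.

3.00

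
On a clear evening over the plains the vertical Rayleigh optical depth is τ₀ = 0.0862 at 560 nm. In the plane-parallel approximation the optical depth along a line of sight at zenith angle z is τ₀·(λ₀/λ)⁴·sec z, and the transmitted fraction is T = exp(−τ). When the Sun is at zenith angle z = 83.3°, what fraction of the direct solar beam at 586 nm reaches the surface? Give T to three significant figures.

0.540

sec 83.3° = 8.5711.
τ = 0.0862 × (560/586)⁴ × 8.5711 = 0.0862 × 0.8340 × 8.5711 = 0.6162.
T = exp(−0.6162) = 0.5400.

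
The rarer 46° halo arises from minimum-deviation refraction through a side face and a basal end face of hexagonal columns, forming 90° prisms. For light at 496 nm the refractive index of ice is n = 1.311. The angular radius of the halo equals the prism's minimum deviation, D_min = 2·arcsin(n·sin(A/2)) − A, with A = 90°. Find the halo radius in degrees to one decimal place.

45.9°

n·sin(A/2) = 1.311 × sin 45° = 1.311 × 0.7071 = 0.9270.
D_min = 2·arcsin(0.9270) − 90° = 2 × 67.974° − 90° = 45.949°.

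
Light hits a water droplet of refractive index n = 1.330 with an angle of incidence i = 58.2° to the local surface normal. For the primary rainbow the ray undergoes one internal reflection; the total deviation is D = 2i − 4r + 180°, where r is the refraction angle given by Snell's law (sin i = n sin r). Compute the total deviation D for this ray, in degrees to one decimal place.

sin r = sin 58.2° / 1.330 = 0.8499/1.330 = 0.6390; r = 39.72°.
D = 2·58.2° − 4·39.72° + 180° = 116.40° − 158.87° + 180° = 137.53°.

137.5°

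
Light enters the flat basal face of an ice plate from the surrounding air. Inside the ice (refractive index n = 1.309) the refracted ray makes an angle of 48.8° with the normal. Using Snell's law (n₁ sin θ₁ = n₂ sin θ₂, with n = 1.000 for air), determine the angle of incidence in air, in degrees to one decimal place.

Snell: sin θ_i = n · sin θ_r = 1.309 × sin 48.8° = 1.309 × 0.7524 = 0.9849.
θ_i = arcsin(0.9849) = 80.03°.

80.0°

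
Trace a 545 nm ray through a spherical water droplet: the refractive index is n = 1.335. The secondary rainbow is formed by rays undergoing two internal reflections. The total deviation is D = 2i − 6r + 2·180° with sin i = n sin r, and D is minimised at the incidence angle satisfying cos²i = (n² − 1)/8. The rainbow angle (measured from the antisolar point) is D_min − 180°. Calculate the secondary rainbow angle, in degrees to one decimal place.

cos²i = (1.78222 − 1)/8 = 0.09778; i = arccos(0.31269) = 71.778°.
sin r = sin 71.778°/1.335 = 0.71150; r = 45.357°.
D_min = 2·71.778° − 6·45.357° + 360° = 231.414°.
Rainbow angle = D_min − 180° = 51.414°.

51.4°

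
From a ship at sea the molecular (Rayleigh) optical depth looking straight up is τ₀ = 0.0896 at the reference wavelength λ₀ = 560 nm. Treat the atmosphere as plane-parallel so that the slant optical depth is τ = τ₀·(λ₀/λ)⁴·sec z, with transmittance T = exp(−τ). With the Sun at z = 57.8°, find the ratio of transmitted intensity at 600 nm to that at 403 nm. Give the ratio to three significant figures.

1.65

Airmass: sec 57.8° = 1.8766.
τ(600 nm) = 0.0896 × (560/600)⁴ × 1.8766 = 0.0896 × 0.7588 × 1.8766 = 0.1276.
τ(403 nm) = 0.0896 × (560/403)⁴ × 1.8766 = 0.0896 × 3.7285 × 1.8766 = 0.6269.
T(600)/T(403) = exp(τ_B − τ_A) = exp(0.4993) = 1.6476.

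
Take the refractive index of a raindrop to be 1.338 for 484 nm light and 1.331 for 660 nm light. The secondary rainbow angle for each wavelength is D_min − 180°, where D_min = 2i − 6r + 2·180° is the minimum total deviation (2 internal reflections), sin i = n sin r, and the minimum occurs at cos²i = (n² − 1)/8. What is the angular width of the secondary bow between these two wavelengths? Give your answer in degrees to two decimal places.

At 484 nm (n = 1.338): cos²i = 0.09878 → i = 71.682°, r = 45.195°, D_min = 232.193°, rainbow angle = 52.193°.
At 660 nm (n = 1.331): cos²i = 0.09645 → i = 71.907°, r = 45.575°, D_min = 230.365°, rainbow angle = 50.365°.
Angular width = |52.193° − 50.365°| = 1.828°.

1.83°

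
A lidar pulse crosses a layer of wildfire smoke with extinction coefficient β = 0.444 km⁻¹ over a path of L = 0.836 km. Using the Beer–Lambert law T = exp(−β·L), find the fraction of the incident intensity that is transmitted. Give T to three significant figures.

τ = β·L = 0.444 × 0.836 = 0.3712.
T = exp(−0.3712) = 0.6899.

0.690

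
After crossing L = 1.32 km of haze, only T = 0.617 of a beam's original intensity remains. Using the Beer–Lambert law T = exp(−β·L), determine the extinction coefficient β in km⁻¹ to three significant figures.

0.366 km⁻¹

Beer–Lambert: T = exp(−βL) ⇒ β = −ln(T)/L = −ln(0.617)/1.32 = 0.4829/1.32 = 0.3658 km⁻¹.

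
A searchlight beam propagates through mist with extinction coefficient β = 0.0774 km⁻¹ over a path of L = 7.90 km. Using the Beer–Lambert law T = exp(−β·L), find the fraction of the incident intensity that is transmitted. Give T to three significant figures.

τ = β·L = 0.0774 × 7.90 = 0.6115.
T = exp(−0.6115) = 0.5426.

0.543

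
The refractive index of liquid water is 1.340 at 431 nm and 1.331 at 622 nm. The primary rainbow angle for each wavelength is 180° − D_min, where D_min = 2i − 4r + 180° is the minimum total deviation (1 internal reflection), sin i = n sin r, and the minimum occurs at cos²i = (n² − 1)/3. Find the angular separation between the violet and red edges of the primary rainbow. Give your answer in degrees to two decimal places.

At 431 nm (n = 1.340): cos²i = 0.26520 → i = 59.004°, r = 39.770°, D_min = 138.929°, rainbow angle = 41.071°.
At 622 nm (n = 1.331): cos²i = 0.25719 → i = 59.527°, r = 40.356°, D_min = 137.630°, rainbow angle = 42.370°.
Angular width = |41.071° − 42.370°| = 1.299°.

1.30°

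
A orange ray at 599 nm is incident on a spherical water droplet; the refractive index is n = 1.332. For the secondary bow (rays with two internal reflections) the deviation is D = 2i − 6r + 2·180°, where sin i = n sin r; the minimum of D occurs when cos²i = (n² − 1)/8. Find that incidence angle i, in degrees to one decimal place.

71.9°

cos²i = (1.332² − 1)/8 = (1.77422 − 1)/8 = 0.09678.
cos i = 0.31109, so i = 71.875°.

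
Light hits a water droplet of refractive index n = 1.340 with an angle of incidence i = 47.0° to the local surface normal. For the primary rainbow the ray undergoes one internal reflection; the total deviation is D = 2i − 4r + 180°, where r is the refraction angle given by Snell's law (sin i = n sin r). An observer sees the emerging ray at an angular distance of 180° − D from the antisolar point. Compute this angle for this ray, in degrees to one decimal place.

sin r = sin 47.0° / 1.340 = 0.7314/1.340 = 0.5458; r = 33.08°.
D = 2·47.0° − 4·33.08° + 180° = 94.00° − 132.31° + 180° = 141.69°.
Angle from antisolar point = 180° − D = 38.31°.

38.3°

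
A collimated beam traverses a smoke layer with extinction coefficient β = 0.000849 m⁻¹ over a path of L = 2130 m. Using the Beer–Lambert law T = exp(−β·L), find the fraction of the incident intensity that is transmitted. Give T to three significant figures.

0.164

τ = β·L = 0.000849 × 2130 = 1.8084.
T = exp(−1.8084) = 0.1639.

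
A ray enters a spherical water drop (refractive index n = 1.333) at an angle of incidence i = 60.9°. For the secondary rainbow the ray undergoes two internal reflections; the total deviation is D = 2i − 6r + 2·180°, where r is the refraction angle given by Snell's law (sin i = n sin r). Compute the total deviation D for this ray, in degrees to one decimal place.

sin r = sin 60.9° / 1.333 = 0.8738/1.333 = 0.6555; r = 40.96°.
D = 2·60.9° − 6·40.96° + 2·180° = 121.80° − 245.74° + 360° = 236.06°.

236.1°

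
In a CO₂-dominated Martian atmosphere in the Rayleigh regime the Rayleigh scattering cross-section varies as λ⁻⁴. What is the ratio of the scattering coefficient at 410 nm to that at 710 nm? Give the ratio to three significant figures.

8.99

Rayleigh scattering ∝ λ⁻⁴, so the ratio of coefficients is the inverse fourth power of the wavelength ratio.
σ(410)/σ(710) = (710/410)⁴ = (1.7317)⁴ = 8.993.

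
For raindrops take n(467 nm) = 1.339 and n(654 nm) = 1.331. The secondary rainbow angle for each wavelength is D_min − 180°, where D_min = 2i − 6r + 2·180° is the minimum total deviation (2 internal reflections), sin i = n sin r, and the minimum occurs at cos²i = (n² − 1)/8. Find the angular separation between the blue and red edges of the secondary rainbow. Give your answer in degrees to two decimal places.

At 467 nm (n = 1.339): cos²i = 0.09912 → i = 71.650°, r = 45.141°, D_min = 232.451°, rainbow angle = 52.451°.
At 654 nm (n = 1.331): cos²i = 0.09645 → i = 71.907°, r = 45.575°, D_min = 230.365°, rainbow angle = 50.365°.
Angular width = |52.451° − 50.365°| = 2.086°.

2.09°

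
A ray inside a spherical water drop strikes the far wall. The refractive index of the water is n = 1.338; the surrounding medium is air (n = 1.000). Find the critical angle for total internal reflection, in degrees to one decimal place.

48.4°

sin θ_c = n_air / n = 1.000 / 1.338 = 0.7474.
θ_c = arcsin(0.7474) = 48.36°.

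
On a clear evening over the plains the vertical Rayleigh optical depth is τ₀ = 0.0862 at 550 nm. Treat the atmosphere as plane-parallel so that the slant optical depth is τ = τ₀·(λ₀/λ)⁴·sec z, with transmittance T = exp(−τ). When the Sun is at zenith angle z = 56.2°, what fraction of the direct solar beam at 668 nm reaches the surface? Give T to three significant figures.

0.931

sec 56.2° = 1.7976.
τ = 0.0862 × (550/668)⁴ × 1.7976 = 0.0862 × 0.4596 × 1.7976 = 0.0712.
T = exp(−0.0712) = 0.9313.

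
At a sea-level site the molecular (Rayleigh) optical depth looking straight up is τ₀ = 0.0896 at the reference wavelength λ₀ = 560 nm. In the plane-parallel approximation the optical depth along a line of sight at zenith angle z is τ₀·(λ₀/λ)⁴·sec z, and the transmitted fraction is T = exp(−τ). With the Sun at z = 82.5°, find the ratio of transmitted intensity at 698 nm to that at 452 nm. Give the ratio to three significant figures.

Airmass: sec 82.5° = 7.6613.
τ(698 nm) = 0.0896 × (560/698)⁴ × 7.6613 = 0.0896 × 0.4143 × 7.6613 = 0.2844.
τ(452 nm) = 0.0896 × (560/452)⁴ × 7.6613 = 0.0896 × 2.3561 × 7.6613 = 1.6174.
T(698)/T(452) = exp(τ_B − τ_A) = exp(1.3330) = 3.7923.

3.79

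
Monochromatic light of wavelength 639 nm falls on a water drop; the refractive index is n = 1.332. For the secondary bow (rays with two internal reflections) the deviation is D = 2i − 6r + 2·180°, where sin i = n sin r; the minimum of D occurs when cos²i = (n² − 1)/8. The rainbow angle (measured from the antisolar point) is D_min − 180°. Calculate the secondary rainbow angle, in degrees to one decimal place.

cos²i = (1.77422 − 1)/8 = 0.09678; i = arccos(0.31109) = 71.875°.
sin r = sin 71.875°/1.332 = 0.71350; r = 45.520°.
D_min = 2·71.875° − 6·45.520° + 360° = 230.628°.
Rainbow angle = D_min − 180° = 50.628°.

50.6°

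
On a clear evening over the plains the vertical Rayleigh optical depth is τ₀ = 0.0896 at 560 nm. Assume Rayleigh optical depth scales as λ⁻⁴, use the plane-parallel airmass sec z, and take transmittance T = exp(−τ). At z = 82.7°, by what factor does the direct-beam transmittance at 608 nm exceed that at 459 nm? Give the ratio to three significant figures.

Airmass: sec 82.7° = 7.8700.
τ(608 nm) = 0.0896 × (560/608)⁴ × 7.8700 = 0.0896 × 0.7197 × 7.8700 = 0.5075.
τ(459 nm) = 0.0896 × (560/459)⁴ × 7.8700 = 0.0896 × 2.2157 × 7.8700 = 1.5624.
T(608)/T(459) = exp(τ_B − τ_A) = exp(1.0549) = 2.8717.

2.87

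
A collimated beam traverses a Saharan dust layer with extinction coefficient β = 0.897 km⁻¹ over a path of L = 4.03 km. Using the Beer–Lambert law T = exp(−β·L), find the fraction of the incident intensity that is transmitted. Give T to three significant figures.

τ = β·L = 0.897 × 4.03 = 3.6149.
T = exp(−3.6149) = 0.0269.

0.0269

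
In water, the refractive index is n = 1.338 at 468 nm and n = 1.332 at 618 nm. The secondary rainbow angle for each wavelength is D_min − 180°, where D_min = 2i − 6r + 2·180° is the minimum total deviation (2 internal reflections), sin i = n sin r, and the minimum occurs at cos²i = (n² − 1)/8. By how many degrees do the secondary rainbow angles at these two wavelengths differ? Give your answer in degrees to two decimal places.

At 468 nm (n = 1.338): cos²i = 0.09878 → i = 71.682°, r = 45.195°, D_min = 232.193°, rainbow angle = 52.193°.
At 618 nm (n = 1.332): cos²i = 0.09678 → i = 71.875°, r = 45.520°, D_min = 230.628°, rainbow angle = 50.628°.
Angular width = |52.193° − 50.628°| = 1.564°.

1.56°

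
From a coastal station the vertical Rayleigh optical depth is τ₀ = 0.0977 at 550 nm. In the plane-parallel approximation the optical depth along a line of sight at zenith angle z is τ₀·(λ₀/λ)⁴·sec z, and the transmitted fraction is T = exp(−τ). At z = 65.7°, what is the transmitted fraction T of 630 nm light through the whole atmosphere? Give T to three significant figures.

sec 65.7° = 2.4300.
τ = 0.0977 × (550/630)⁴ × 2.4300 = 0.0977 × 0.5809 × 2.4300 = 0.1379.
T = exp(−0.1379) = 0.8712.

0.871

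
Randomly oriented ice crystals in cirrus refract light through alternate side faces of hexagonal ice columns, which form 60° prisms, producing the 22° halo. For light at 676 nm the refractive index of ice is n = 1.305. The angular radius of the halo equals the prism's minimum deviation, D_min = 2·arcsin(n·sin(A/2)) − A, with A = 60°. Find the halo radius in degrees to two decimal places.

n·sin(A/2) = 1.305 × sin 30° = 1.305 × 0.5000 = 0.6525.
D_min = 2·arcsin(0.6525) − 60° = 2 × 40.730° − 60° = 21.461°.

21.46°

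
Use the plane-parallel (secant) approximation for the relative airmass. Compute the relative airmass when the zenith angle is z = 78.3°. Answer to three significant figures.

4.93

X = sec z = 1/cos 78.3° = 1/0.2028 = 4.9313.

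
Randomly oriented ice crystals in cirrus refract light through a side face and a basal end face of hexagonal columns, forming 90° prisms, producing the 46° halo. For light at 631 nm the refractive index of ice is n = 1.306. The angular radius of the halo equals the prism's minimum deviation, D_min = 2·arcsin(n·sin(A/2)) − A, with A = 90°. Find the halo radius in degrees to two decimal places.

n·sin(A/2) = 1.306 × sin 45° = 1.306 × 0.7071 = 0.9235.
D_min = 2·arcsin(0.9235) − 90° = 2 × 67.440° − 90° = 44.881°.

44.88°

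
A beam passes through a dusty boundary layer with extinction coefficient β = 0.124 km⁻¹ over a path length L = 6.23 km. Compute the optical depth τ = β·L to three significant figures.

0.773

τ = β·L = 0.124 × 6.23 = 0.7725.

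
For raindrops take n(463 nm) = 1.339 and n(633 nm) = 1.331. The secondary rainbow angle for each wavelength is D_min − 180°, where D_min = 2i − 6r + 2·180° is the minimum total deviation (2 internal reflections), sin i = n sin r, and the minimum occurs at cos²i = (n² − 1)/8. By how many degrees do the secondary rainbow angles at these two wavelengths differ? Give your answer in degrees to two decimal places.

At 463 nm (n = 1.339): cos²i = 0.09912 → i = 71.650°, r = 45.141°, D_min = 232.451°, rainbow angle = 52.451°.
At 633 nm (n = 1.331): cos²i = 0.09645 → i = 71.907°, r = 45.575°, D_min = 230.365°, rainbow angle = 50.365°.
Angular width = |52.451° − 50.365°| = 2.086°.

2.09°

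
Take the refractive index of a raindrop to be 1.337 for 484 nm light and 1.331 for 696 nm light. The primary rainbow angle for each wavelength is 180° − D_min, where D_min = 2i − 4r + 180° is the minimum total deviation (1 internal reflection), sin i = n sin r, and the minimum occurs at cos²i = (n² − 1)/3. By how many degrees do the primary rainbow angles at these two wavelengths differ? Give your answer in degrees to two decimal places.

0.87°

At 484 nm (n = 1.337): cos²i = 0.26252 → i = 59.178°, r = 39.964°, D_min = 138.500°, rainbow angle = 41.500°.
At 696 nm (n = 1.331): cos²i = 0.25719 → i = 59.527°, r = 40.356°, D_min = 137.630°, rainbow angle = 42.370°.
Angular width = |41.500° − 42.370°| = 0.870°.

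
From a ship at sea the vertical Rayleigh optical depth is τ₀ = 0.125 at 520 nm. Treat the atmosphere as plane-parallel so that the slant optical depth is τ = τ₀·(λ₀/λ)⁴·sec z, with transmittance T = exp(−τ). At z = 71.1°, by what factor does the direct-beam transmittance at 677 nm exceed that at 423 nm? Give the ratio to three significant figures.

2.11

Airmass: sec 71.1° = 3.0872.
τ(677 nm) = 0.125 × (520/677)⁴ × 3.0872 = 0.125 × 0.3481 × 3.0872 = 0.1343.
τ(423 nm) = 0.125 × (520/423)⁴ × 3.0872 = 0.125 × 2.2838 × 3.0872 = 0.8813.
T(677)/T(423) = exp(τ_B − τ_A) = exp(0.7470) = 2.1106.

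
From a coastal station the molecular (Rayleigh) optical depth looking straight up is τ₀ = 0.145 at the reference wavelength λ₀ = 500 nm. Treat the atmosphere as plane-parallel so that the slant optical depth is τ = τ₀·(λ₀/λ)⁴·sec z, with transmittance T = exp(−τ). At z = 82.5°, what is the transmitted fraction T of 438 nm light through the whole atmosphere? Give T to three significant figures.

sec 82.5° = 7.6613.
τ = 0.145 × (500/438)⁴ × 7.6613 = 0.145 × 1.6982 × 7.6613 = 1.8865.
T = exp(−1.8865) = 0.1516.

0.152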